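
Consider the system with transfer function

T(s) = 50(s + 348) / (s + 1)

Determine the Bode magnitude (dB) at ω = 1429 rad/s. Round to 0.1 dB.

At s = jω = j1429:
zero (s+348): 348 + j1429 → |·| = √(348²+1429²) = √2163145 ≈ 1470.8, ∠ = arctan(1429/348) ≈ 76.31°
pole (s+1): 1 + j1429 → |·| = √(1²+1429²) = √2042042 ≈ 1429, ∠ = arctan(1429/1) ≈ 89.96°
|T| = 50 · 1470.8 / 1429 ≈ 51.463
Gain = 20 log₁₀(51.463) ≈ 34.23 dB

34.2 dB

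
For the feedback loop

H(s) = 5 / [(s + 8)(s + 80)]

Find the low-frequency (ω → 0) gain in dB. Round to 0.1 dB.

-42.1 dB

H(0) = 5 / (8·80) = 0.0078125
20 log₁₀(0.0078125) ≈ -42.14 dB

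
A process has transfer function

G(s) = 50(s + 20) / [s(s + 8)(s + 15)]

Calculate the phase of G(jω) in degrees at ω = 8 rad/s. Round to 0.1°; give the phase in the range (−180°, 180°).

-141.3°

At s = jω = j8:
zero (s+20): 20 + j8 → |·| = √(20²+8²) = √464 ≈ 21.541, ∠ = arctan(8/20) ≈ 21.80°
pole (s+8): 8 + j8 → |·| = √(8²+8²) = √128 ≈ 11.314, ∠ = arctan(8/8) ≈ 45.00°
pole (s+15): 15 + j8 → |·| = √(15²+8²) = √289 ≈ 17, ∠ = arctan(8/15) ≈ 28.07°
pole at origin: |s| = 8, ∠ = 90.00° (in denominator)
∠G = 21.80° − 163.07° = -141.27°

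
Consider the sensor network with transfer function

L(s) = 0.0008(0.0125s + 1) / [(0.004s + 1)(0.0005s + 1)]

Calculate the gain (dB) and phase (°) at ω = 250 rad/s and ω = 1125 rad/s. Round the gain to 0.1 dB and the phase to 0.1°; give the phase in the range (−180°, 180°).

At ω = 250 rad/s:
zero (1 + j250·0.0125) = 1 + j3.125 → |·| ≈ 3.2811, ∠ ≈ 72.26°
pole (1 + j250·0.004) = 1 + j1 → |·| ≈ 1.4142, ∠ ≈ 45.00°
pole (1 + j250·0.0005) = 1 + j0.125 → |·| ≈ 1.0078, ∠ ≈ 7.13°
|L| = 0.0008 · 3.2811 / (1.4142 · 1.0078) ≈ 0.0018417
Gain = 20 log₁₀(0.0018417) ≈ -54.70 dB
∠L = (72.26°) − (45.00° + 7.13°) = 20.13°

At ω = 1125 rad/s:
zero (1 + j1125·0.0125) = 1 + j14.0625 → |·| ≈ 14.098, ∠ ≈ 85.93°
pole (1 + j1125·0.004) = 1 + j4.5 → |·| ≈ 4.6098, ∠ ≈ 77.47°
pole (1 + j1125·0.0005) = 1 + j0.5625 → |·| ≈ 1.1473, ∠ ≈ 29.36°
|L| = 0.0008 · 14.098 / (4.6098 · 1.1473) ≈ 0.0021325
Gain = 20 log₁₀(0.0021325) ≈ -53.42 dB
∠L = (85.93°) − (77.47° + 29.36°) = -20.90°

ω = 250: -54.7 dB, 20.1°; ω = 1125: -53.4 dB, -20.9°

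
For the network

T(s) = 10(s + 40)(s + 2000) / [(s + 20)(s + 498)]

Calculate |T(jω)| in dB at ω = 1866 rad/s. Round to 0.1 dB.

23.0 dB

At s = jω = j1866:
zero (s+40): 40 + j1866 → |·| = √(40²+1866²) = √3483556 ≈ 1866.4, ∠ = arctan(1866/40) ≈ 88.77°
zero (s+2000): 2000 + j1866 → |·| = √(2000²+1866²) = √7481956 ≈ 2735.3, ∠ = arctan(1866/2000) ≈ 43.01°
pole (s+20): 20 + j1866 → |·| = √(20²+1866²) = √3482356 ≈ 1866.1, ∠ = arctan(1866/20) ≈ 89.39°
pole (s+498): 498 + j1866 → |·| = √(498²+1866²) = √3729960 ≈ 1931.3, ∠ = arctan(1866/498) ≈ 75.06°
|T| = 10 · 5.1052e+06 / 3.604e+06 ≈ 14.165
Gain = 20 log₁₀(14.165) ≈ 23.02 dB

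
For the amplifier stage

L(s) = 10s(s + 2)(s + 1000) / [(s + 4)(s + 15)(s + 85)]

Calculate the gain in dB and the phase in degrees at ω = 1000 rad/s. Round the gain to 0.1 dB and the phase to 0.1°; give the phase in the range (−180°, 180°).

At s = jω = j1000:
zero (s+2): 2 + j1000 → |·| = √(2²+1000²) = √1000004 ≈ 1000, ∠ = arctan(1000/2) ≈ 89.89°
zero (s+1000): 1000 + j1000 → |·| = √(1000²+1000²) = √2000000 ≈ 1414.2, ∠ = arctan(1000/1000) ≈ 45.00°
zero at origin: s = j1000 → |·| = 1000, ∠ = 90.00°
pole (s+4): 4 + j1000 → |·| = √(4²+1000²) = √1000016 ≈ 1000, ∠ = arctan(1000/4) ≈ 89.77°
pole (s+15): 15 + j1000 → |·| = √(15²+1000²) = √1000225 ≈ 1000.1, ∠ = arctan(1000/15) ≈ 89.14°
pole (s+85): 85 + j1000 → |·| = √(85²+1000²) = √1007225 ≈ 1003.6, ∠ = arctan(1000/85) ≈ 85.14°
|L| = 10 · 1.4142e+09 / 1.0037e+09 ≈ 14.09
Gain = 20 log₁₀(14.09) ≈ 22.98 dB
∠L = 224.89° − 264.05° = -39.16°

23.0 dB, -39.2°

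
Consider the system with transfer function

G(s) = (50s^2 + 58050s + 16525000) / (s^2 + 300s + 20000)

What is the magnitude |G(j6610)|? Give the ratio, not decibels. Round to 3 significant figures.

50.4

Substitute s = j6610:
Numerator: 50(j6610)^2 + 58050(j6610) + 16525000 = -2168080000 + j383710500
Denominator: (j6610)^2 + 300(j6610) + 20000 = -43672100 + j1983000
|N| = √(2168080000² + 383710500²) ≈ 2.2018e+09, ∠N ≈ 169.96°
|D| = √(43672100² + 1983000²) ≈ 4.3717e+07, ∠D ≈ 177.40°
|G| = 2.2018e+09 / 4.3717e+07 ≈ 50.365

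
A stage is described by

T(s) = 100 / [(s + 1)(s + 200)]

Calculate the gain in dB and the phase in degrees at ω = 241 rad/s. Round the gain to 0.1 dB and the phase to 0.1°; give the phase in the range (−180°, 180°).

At s = jω = j241:
pole (s+1): 1 + j241 → |·| = √(1²+241²) = √58082 ≈ 241, ∠ = arctan(241/1) ≈ 89.76°
pole (s+200): 200 + j241 → |·| = √(200²+241²) = √98081 ≈ 313.18, ∠ = arctan(241/200) ≈ 50.31°
|T| = 100 / 75476 ≈ 0.0013249
Gain = 20 log₁₀(0.0013249) ≈ -57.56 dB
∠T = 0.00° − 140.07° = -140.07°

-57.6 dB, -140.1°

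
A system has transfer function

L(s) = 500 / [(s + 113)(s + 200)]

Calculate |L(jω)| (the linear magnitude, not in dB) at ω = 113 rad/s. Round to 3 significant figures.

0.0136

At s = jω = j113:
pole (s+113): 113 + j113 → |·| = √(113²+113²) = √25538 ≈ 159.81, ∠ = arctan(113/113) ≈ 45.00°
pole (s+200): 200 + j113 → |·| = √(200²+113²) = √52769 ≈ 229.72, ∠ = arctan(113/200) ≈ 29.47°
|L| = 500 / 36712 ≈ 0.01362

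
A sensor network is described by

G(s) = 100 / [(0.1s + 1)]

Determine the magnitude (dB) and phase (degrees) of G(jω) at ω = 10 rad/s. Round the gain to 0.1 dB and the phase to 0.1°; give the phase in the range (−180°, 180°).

At ω = 10 rad/s:
pole (1 + j10·0.1) = 1 + j1 → |·| ≈ 1.4142, ∠ ≈ 45.00°
|G| = 100 · 1 / (1.4142) ≈ 70.711
Gain = 20 log₁₀(70.711) ≈ 36.99 dB
∠G = (0°) − (45.00°) = -45.00°

37.0 dB, -45.0°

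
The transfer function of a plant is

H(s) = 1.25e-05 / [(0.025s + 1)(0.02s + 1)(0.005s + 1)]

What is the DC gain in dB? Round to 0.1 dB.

H(0) = 1.25e-05 · 1 / 1 = 1.25e-05
20 log₁₀(1.25e-05) ≈ -98.06 dB

-98.1 dB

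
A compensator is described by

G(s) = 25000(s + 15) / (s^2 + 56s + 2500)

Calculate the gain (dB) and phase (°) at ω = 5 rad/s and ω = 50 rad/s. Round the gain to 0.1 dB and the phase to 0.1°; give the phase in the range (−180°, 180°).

ω = 5: 44.0 dB, 12.0°; ω = 50: 53.4 dB, -16.7°

At s = jω = j5:
zero (s+15): 15 + j5 → |·| = √(15²+5²) = √250 ≈ 15.811, ∠ = arctan(5/15) ≈ 18.43°
quadratic: (j5)² + 56·j5 + 2500 = 2475 + j280 → |·| ≈ 2490.8, ∠ ≈ 6.45°
|G| = 25000 · 15.811 / 2490.8 ≈ 158.69
Gain = 20 log₁₀(158.69) ≈ 44.01 dB
∠G = 18.43° − 6.45° = 11.98°

At s = jω = j50:
zero (s+15): 15 + j50 → |·| = √(15²+50²) = √2725 ≈ 52.202, ∠ = arctan(50/15) ≈ 73.30°
quadratic: (j50)² + 56·j50 + 2500 = 0 + j2800 → |·| ≈ 2800, ∠ ≈ 90.00°
|G| = 25000 · 52.202 / 2800 ≈ 466.09
Gain = 20 log₁₀(466.09) ≈ 53.37 dB
∠G = 73.30° − 90.00° = -16.70°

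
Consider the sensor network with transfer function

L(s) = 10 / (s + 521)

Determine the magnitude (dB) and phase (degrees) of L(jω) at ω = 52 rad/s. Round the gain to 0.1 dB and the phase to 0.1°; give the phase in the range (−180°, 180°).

At s = jω = j52:
pole (s+521): 521 + j52 → |·| = √(521²+52²) = √274145 ≈ 523.59, ∠ = arctan(52/521) ≈ 5.70°
|L| = 10 / 523.59 ≈ 0.019099
Gain = 20 log₁₀(0.019099) ≈ -34.38 dB
∠L = 0.00° − 5.70° = -5.70°

-34.4 dB, -5.7°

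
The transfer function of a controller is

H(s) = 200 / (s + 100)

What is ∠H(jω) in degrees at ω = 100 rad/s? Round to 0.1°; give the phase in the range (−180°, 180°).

Substitute s = j100:
Numerator: 200 = 200 + j0
Denominator: (j100) + 100 = 100 + j100
|N| = √(200² + 0²) ≈ 200, ∠N ≈ 0.00°
|D| = √(100² + 100²) ≈ 141.42, ∠D ≈ 45.00°
∠H = 0.00° − 45.00° = -45.00°

-45.0°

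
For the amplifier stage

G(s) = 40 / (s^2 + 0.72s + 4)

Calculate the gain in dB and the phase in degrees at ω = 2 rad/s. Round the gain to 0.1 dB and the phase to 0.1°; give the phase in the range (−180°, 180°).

28.9 dB, -90.0°

At s = jω = j2:
quadratic: (j2)² + 0.72·j2 + 4 = 0 + j1.44 → |·| ≈ 1.44, ∠ ≈ 90.00°
|G| = 40 / 1.44 ≈ 27.778
Gain = 20 log₁₀(27.778) ≈ 28.87 dB
∠G = 0.00° − 90.00° = -90.00°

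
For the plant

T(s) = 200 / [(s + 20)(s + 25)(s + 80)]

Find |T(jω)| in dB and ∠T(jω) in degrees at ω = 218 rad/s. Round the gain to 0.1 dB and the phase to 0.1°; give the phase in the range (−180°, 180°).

-94.9 dB, 121.9°

At s = jω = j218:
pole (s+20): 20 + j218 → |·| = √(20²+218²) = √47924 ≈ 218.92, ∠ = arctan(218/20) ≈ 84.76°
pole (s+25): 25 + j218 → |·| = √(25²+218²) = √48149 ≈ 219.43, ∠ = arctan(218/25) ≈ 83.46°
pole (s+80): 80 + j218 → |·| = √(80²+218²) = √53924 ≈ 232.22, ∠ = arctan(218/80) ≈ 69.85°
|T| = 200 / 1.1155e+07 ≈ 1.7929e-05
Gain = 20 log₁₀(1.7929e-05) ≈ -94.93 dB
∠T = 0.00° − 238.07° = -238.07° ≡ 121.93° (principal value)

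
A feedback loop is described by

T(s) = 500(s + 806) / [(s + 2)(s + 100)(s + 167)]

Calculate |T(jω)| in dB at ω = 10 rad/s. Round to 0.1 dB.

At s = jω = j10:
zero (s+806): 806 + j10 → |·| = √(806²+10²) = √649736 ≈ 806.06, ∠ = arctan(10/806) ≈ 0.71°
pole (s+2): 2 + j10 → |·| = √(2²+10²) = √104 ≈ 10.198, ∠ = arctan(10/2) ≈ 78.69°
pole (s+100): 100 + j10 → |·| = √(100²+10²) = √10100 ≈ 100.5, ∠ = arctan(10/100) ≈ 5.71°
pole (s+167): 167 + j10 → |·| = √(167²+10²) = √27989 ≈ 167.3, ∠ = arctan(10/167) ≈ 3.43°
|T| = 500 · 806.06 / 1.7147e+05 ≈ 2.3504
Gain = 20 log₁₀(2.3504) ≈ 7.42 dB

7.4 dB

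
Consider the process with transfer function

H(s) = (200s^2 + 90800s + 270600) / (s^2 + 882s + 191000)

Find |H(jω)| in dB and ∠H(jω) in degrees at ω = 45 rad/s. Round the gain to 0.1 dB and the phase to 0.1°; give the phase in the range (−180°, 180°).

26.5 dB, 80.0°

Substitute s = j45:
Numerator: 200(j45)^2 + 90800(j45) + 270600 = -134400 + j4086000
Denominator: (j45)^2 + 882(j45) + 191000 = 188975 + j39690
|N| = √(134400² + 4086000²) ≈ 4.0882e+06, ∠N ≈ 91.88°
|D| = √(188975² + 39690²) ≈ 1.931e+05, ∠D ≈ 11.86°
|H| = 4.0882e+06 / 1.931e+05 ≈ 21.171
Gain = 20 log₁₀(21.171) ≈ 26.51 dB
∠H = 91.88° − 11.86° = 80.02°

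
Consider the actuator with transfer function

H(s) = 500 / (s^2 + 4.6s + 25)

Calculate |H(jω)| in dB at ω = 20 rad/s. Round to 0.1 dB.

2.2 dB

At s = jω = j20:
quadratic: (j20)² + 4.6·j20 + 25 = -375 + j92 → |·| ≈ 386.12, ∠ ≈ 166.22°
|H| = 500 / 386.12 ≈ 1.2949
Gain = 20 log₁₀(1.2949) ≈ 2.24 dB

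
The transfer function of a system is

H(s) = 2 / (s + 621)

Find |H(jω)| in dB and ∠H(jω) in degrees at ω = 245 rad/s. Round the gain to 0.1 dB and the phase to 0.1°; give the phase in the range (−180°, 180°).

Substitute s = j245:
Numerator: 2 = 2 + j0
Denominator: (j245) + 621 = 621 + j245
|N| = √(2² + 0²) ≈ 2, ∠N ≈ 0.00°
|D| = √(621² + 245²) ≈ 667.58, ∠D ≈ 21.53°
|H| = 2 / 667.58 ≈ 0.0029959
Gain = 20 log₁₀(0.0029959) ≈ -50.47 dB
∠H = 0.00° − 21.53° = -21.53°

-50.5 dB, -21.5°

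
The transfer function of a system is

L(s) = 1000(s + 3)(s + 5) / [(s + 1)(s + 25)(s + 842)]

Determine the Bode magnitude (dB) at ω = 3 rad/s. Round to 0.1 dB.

-8.7 dB

At s = jω = j3:
zero (s+3): 3 + j3 → |·| = √(3²+3²) = √18 ≈ 4.2426, ∠ = arctan(3/3) ≈ 45.00°
zero (s+5): 5 + j3 → |·| = √(5²+3²) = √34 ≈ 5.831, ∠ = arctan(3/5) ≈ 30.96°
pole (s+1): 1 + j3 → |·| = √(1²+3²) = √10 ≈ 3.1623, ∠ = arctan(3/1) ≈ 71.57°
pole (s+25): 25 + j3 → |·| = √(25²+3²) = √634 ≈ 25.179, ∠ = arctan(3/25) ≈ 6.84°
pole (s+842): 842 + j3 → |·| = √(842²+3²) = √708973 ≈ 842.01, ∠ = arctan(3/842) ≈ 0.20°
|L| = 1000 · 24.739 / 67044 ≈ 0.369
Gain = 20 log₁₀(0.369) ≈ -8.66 dB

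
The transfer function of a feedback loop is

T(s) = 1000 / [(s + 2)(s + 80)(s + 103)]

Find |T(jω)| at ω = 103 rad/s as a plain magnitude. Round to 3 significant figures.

At s = jω = j103:
pole (s+2): 2 + j103 → |·| = √(2²+103²) = √10613 ≈ 103.02, ∠ = arctan(103/2) ≈ 88.89°
pole (s+80): 80 + j103 → |·| = √(80²+103²) = √17009 ≈ 130.42, ∠ = arctan(103/80) ≈ 52.16°
pole (s+103): 103 + j103 → |·| = √(103²+103²) = √21218 ≈ 145.66, ∠ = arctan(103/103) ≈ 45.00°
|T| = 1000 / 1.9571e+06 ≈ 0.00051096

0.000511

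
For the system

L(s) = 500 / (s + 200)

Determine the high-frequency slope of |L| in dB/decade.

Each pole contributes −20 dB/decade at high frequency; each zero contributes +20 dB/decade.
Net: 0 zero(s) − 1 pole(s) → -20 dB/decade.

-20 dB/decade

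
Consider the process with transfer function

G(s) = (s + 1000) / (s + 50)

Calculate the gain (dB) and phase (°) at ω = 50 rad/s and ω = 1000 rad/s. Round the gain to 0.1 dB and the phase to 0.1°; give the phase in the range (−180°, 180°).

Substitute s = j50:
Numerator: (j50) + 1000 = 1000 + j50
Denominator: (j50) + 50 = 50 + j50
|N| = √(1000² + 50²) ≈ 1001.2, ∠N ≈ 2.86°
|D| = √(50² + 50²) ≈ 70.711, ∠D ≈ 45.00°
|G| = 1001.2 / 70.711 ≈ 14.159
Gain = 20 log₁₀(14.159) ≈ 23.02 dB
∠G = 2.86° − 45.00° = -42.14°

Substitute s = j1000:
Numerator: (j1000) + 1000 = 1000 + j1000
Denominator: (j1000) + 50 = 50 + j1000
|N| = √(1000² + 1000²) ≈ 1414.2, ∠N ≈ 45.00°
|D| = √(50² + 1000²) ≈ 1001.2, ∠D ≈ 87.14°
|G| = 1414.2 / 1001.2 ≈ 1.4125
Gain = 20 log₁₀(1.4125) ≈ 3.00 dB
∠G = 45.00° − 87.14° = -42.14°

ω = 50: 23.0 dB, -42.1°; ω = 1000: 3.0 dB, -42.1°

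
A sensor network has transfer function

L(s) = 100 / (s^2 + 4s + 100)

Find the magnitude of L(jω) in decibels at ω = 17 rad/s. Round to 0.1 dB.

At s = jω = j17:
quadratic: (j17)² + 4·j17 + 100 = -189 + j68 → |·| ≈ 200.86, ∠ ≈ 160.21°
|L| = 100 / 200.86 ≈ 0.49786
Gain = 20 log₁₀(0.49786) ≈ -6.06 dB

-6.1 dB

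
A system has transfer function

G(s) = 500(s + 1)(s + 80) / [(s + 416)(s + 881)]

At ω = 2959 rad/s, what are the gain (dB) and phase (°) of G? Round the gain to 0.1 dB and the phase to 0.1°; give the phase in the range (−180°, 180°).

At s = jω = j2959:
zero (s+1): 1 + j2959 → |·| = √(1²+2959²) = √8755682 ≈ 2959, ∠ = arctan(2959/1) ≈ 89.98°
zero (s+80): 80 + j2959 → |·| = √(80²+2959²) = √8762081 ≈ 2960.1, ∠ = arctan(2959/80) ≈ 88.45°
pole (s+416): 416 + j2959 → |·| = √(416²+2959²) = √8928737 ≈ 2988.1, ∠ = arctan(2959/416) ≈ 82.00°
pole (s+881): 881 + j2959 → |·| = √(881²+2959²) = √9531842 ≈ 3087.4, ∠ = arctan(2959/881) ≈ 73.42°
|G| = 500 · 8.7589e+06 / 9.2255e+06 ≈ 474.71
Gain = 20 log₁₀(474.71) ≈ 53.53 dB
∠G = 178.43° − 155.42° = 23.01°

53.5 dB, 23.0°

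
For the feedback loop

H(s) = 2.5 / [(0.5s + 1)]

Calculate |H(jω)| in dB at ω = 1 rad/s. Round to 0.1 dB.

7.0 dB

At ω = 1 rad/s:
pole (1 + j1·0.5) = 1 + j0.5 → |·| ≈ 1.118, ∠ ≈ 26.57°
|H| = 2.5 · 1 / (1.118) ≈ 2.2361
Gain = 20 log₁₀(2.2361) ≈ 6.99 dB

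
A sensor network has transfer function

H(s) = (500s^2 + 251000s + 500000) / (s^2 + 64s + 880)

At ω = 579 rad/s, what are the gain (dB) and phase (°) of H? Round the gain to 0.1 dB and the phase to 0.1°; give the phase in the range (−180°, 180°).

56.4 dB, -34.7°

Substitute s = j579:
Numerator: 500(j579)^2 + 251000(j579) + 500000 = -167120500 + j145329000
Denominator: (j579)^2 + 64(j579) + 880 = -334361 + j37056
|N| = √(167120500² + 145329000²) ≈ 2.2147e+08, ∠N ≈ 138.99°
|D| = √(334361² + 37056²) ≈ 3.3641e+05, ∠D ≈ 173.68°
|H| = 2.2147e+08 / 3.3641e+05 ≈ 658.33
Gain = 20 log₁₀(658.33) ≈ 56.37 dB
∠H = 138.99° − 173.68° = -34.69°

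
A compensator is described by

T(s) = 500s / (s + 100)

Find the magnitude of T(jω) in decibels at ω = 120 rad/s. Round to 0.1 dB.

51.7 dB

At s = jω = j120:
zero at origin: s = j120 → |·| = 120, ∠ = 90.00°
pole (s+100): 100 + j120 → |·| = √(100²+120²) = √24400 ≈ 156.2, ∠ = arctan(120/100) ≈ 50.19°
|T| = 500 · 120 / 156.2 ≈ 384.12
Gain = 20 log₁₀(384.12) ≈ 51.69 dB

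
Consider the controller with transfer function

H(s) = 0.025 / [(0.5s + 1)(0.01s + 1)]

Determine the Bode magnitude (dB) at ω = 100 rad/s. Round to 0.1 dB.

At ω = 100 rad/s:
pole (1 + j100·0.5) = 1 + j50 → |·| ≈ 50.01, ∠ ≈ 88.85°
pole (1 + j100·0.01) = 1 + j1 → |·| ≈ 1.4142, ∠ ≈ 45.00°
|H| = 0.025 · 1 / (50.01 · 1.4142) ≈ 0.00035349
Gain = 20 log₁₀(0.00035349) ≈ -69.03 dB

-69.0 dB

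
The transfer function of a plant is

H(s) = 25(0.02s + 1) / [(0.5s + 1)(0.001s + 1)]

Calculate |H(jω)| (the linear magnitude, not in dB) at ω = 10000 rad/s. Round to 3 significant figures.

0.0995

At ω = 10000 rad/s:
zero (1 + j10000·0.02) = 1 + j200 → |·| ≈ 200, ∠ ≈ 89.71°
pole (1 + j10000·0.5) = 1 + j5000 → |·| ≈ 5000, ∠ ≈ 89.99°
pole (1 + j10000·0.001) = 1 + j10 → |·| ≈ 10.05, ∠ ≈ 84.29°
|H| = 25 · 200 / (5000 · 10.05) ≈ 0.099502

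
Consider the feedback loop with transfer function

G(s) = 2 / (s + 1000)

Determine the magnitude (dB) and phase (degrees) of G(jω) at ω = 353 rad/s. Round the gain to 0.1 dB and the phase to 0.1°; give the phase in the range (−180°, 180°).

At s = jω = j353:
pole (s+1000): 1000 + j353 → |·| = √(1000²+353²) = √1124609 ≈ 1060.5, ∠ = arctan(353/1000) ≈ 19.44°
|G| = 2 / 1060.5 ≈ 0.0018859
Gain = 20 log₁₀(0.0018859) ≈ -54.49 dB
∠G = 0.00° − 19.44° = -19.44°

-54.5 dB, -19.4°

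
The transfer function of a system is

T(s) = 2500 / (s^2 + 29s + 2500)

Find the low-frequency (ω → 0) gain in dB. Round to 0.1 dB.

T(0) = 2500 / 2500 = 1
20 log₁₀(1) ≈ 0.00 dB

0.0 dB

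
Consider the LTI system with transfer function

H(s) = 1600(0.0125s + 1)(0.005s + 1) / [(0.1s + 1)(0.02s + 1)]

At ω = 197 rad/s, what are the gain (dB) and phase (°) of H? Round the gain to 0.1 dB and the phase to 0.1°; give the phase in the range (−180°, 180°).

At ω = 197 rad/s:
zero (1 + j197·0.0125) = 1 + j2.4625 → |·| ≈ 2.6578, ∠ ≈ 67.90°
zero (1 + j197·0.005) = 1 + j0.985 → |·| ≈ 1.4036, ∠ ≈ 44.57°
pole (1 + j197·0.1) = 1 + j19.7 → |·| ≈ 19.725, ∠ ≈ 87.09°
pole (1 + j197·0.02) = 1 + j3.94 → |·| ≈ 4.0649, ∠ ≈ 75.76°
|H| = 1600 · 2.6578 · 1.4036 / (19.725 · 4.0649) ≈ 74.442
Gain = 20 log₁₀(74.442) ≈ 37.44 dB
∠H = (67.90° + 44.57°) − (87.09° + 75.76°) = -50.38°

37.4 dB, -50.4°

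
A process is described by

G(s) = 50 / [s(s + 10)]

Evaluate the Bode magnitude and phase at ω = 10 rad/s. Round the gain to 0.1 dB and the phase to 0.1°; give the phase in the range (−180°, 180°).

-9.0 dB, -135.0°

At s = jω = j10:
pole (s+10): 10 + j10 → |·| = √(10²+10²) = √200 ≈ 14.142, ∠ = arctan(10/10) ≈ 45.00°
pole at origin: |s| = 10, ∠ = 90.00° (in denominator)
|G| = 50 / 141.42 ≈ 0.35356
Gain = 20 log₁₀(0.35356) ≈ -9.03 dB
∠G = 0.00° − 135.00° = -135.00°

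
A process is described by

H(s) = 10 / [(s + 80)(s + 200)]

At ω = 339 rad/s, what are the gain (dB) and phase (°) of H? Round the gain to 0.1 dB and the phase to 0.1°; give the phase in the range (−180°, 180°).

-82.7 dB, -136.2°

At s = jω = j339:
pole (s+80): 80 + j339 → |·| = √(80²+339²) = √121321 ≈ 348.31, ∠ = arctan(339/80) ≈ 76.72°
pole (s+200): 200 + j339 → |·| = √(200²+339²) = √154921 ≈ 393.6, ∠ = arctan(339/200) ≈ 59.46°
|H| = 10 / 1.3709e+05 ≈ 7.2945e-05
Gain = 20 log₁₀(7.2945e-05) ≈ -82.74 dB
∠H = 0.00° − 136.18° = -136.18°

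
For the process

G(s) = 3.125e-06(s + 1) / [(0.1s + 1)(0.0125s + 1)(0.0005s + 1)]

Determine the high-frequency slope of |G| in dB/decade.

Each pole contributes −20 dB/decade at high frequency; each zero contributes +20 dB/decade.
Net: 1 zero(s) − 3 pole(s) → -40 dB/decade.

-40 dB/decade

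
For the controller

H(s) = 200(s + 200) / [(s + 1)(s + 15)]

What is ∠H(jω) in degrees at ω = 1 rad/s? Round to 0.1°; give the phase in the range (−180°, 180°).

-48.5°

At s = jω = j1:
zero (s+200): 200 + j1 → |·| = √(200²+1²) = √40001 ≈ 200, ∠ = arctan(1/200) ≈ 0.29°
pole (s+1): 1 + j1 → |·| = √(1²+1²) = √2 ≈ 1.4142, ∠ = arctan(1/1) ≈ 45.00°
pole (s+15): 15 + j1 → |·| = √(15²+1²) = √226 ≈ 15.033, ∠ = arctan(1/15) ≈ 3.81°
∠H = 0.29° − 48.81° = -48.52°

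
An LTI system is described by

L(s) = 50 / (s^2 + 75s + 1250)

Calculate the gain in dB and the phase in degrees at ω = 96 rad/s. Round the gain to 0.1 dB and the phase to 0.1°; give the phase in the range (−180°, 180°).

Substitute s = j96:
Numerator: 50 = 50 + j0
Denominator: (j96)^2 + 75(j96) + 1250 = -7966 + j7200
|N| = √(50² + 0²) ≈ 50, ∠N ≈ 0.00°
|D| = √(7966² + 7200²) ≈ 10738, ∠D ≈ 137.89°
|L| = 50 / 10738 ≈ 0.0046564
Gain = 20 log₁₀(0.0046564) ≈ -46.64 dB
∠L = 0.00° − 137.89° = -137.89°

-46.6 dB, -137.9°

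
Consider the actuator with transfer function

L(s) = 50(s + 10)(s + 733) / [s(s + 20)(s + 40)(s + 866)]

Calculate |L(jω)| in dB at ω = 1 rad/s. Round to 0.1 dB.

At s = jω = j1:
zero (s+10): 10 + j1 → |·| = √(10²+1²) = √101 ≈ 10.05, ∠ = arctan(1/10) ≈ 5.71°
zero (s+733): 733 + j1 → |·| = √(733²+1²) = √537290 ≈ 733, ∠ = arctan(1/733) ≈ 0.08°
pole (s+20): 20 + j1 → |·| = √(20²+1²) = √401 ≈ 20.025, ∠ = arctan(1/20) ≈ 2.86°
pole (s+40): 40 + j1 → |·| = √(40²+1²) = √1601 ≈ 40.012, ∠ = arctan(1/40) ≈ 1.43°
pole (s+866): 866 + j1 → |·| = √(866²+1²) = √749957 ≈ 866, ∠ = arctan(1/866) ≈ 0.07°
pole at origin: |s| = 1, ∠ = 90.00° (in denominator)
|L| = 50 · 7366.7 / 6.9387e+05 ≈ 0.53084
Gain = 20 log₁₀(0.53084) ≈ -5.50 dB

-5.5 dB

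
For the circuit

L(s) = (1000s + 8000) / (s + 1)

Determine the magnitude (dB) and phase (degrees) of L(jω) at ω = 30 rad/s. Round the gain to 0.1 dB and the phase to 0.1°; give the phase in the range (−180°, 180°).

60.3 dB, -13.0°

Substitute s = j30:
Numerator: 1000(j30) + 8000 = 8000 + j30000
Denominator: (j30) + 1 = 1 + j30
|N| = √(8000² + 30000²) ≈ 31048, ∠N ≈ 75.07°
|D| = √(1² + 30²) ≈ 30.017, ∠D ≈ 88.09°
|L| = 31048 / 30.017 ≈ 1034.3
Gain = 20 log₁₀(1034.3) ≈ 60.29 dB
∠L = 75.07° − 88.09° = -13.02°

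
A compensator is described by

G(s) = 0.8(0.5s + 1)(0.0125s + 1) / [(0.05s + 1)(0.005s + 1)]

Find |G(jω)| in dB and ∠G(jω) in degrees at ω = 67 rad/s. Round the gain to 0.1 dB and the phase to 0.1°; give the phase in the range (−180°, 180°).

At ω = 67 rad/s:
zero (1 + j67·0.5) = 1 + j33.5 → |·| ≈ 33.515, ∠ ≈ 88.29°
zero (1 + j67·0.0125) = 1 + j0.8375 → |·| ≈ 1.3044, ∠ ≈ 39.95°
pole (1 + j67·0.05) = 1 + j3.35 → |·| ≈ 3.4961, ∠ ≈ 73.38°
pole (1 + j67·0.005) = 1 + j0.335 → |·| ≈ 1.0546, ∠ ≈ 18.52°
|G| = 0.8 · 33.515 · 1.3044 / (3.4961 · 1.0546) ≈ 9.4857
Gain = 20 log₁₀(9.4857) ≈ 19.54 dB
∠G = (88.29° + 39.95°) − (73.38° + 18.52°) = 36.34°

19.5 dB, 36.3°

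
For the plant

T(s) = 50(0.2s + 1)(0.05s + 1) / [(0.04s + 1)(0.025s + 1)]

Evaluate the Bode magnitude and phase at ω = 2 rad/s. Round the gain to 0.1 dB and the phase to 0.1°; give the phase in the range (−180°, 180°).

At ω = 2 rad/s:
zero (1 + j2·0.2) = 1 + j0.4 → |·| ≈ 1.077, ∠ ≈ 21.80°
zero (1 + j2·0.05) = 1 + j0.1 → |·| ≈ 1.005, ∠ ≈ 5.71°
pole (1 + j2·0.04) = 1 + j0.08 → |·| ≈ 1.0032, ∠ ≈ 4.57°
pole (1 + j2·0.025) = 1 + j0.05 → |·| ≈ 1.0012, ∠ ≈ 2.86°
|T| = 50 · 1.077 · 1.005 / (1.0032 · 1.0012) ≈ 53.882
Gain = 20 log₁₀(53.882) ≈ 34.63 dB
∠T = (21.80° + 5.71°) − (4.57° + 2.86°) = 20.08°

34.6 dB, 20.1°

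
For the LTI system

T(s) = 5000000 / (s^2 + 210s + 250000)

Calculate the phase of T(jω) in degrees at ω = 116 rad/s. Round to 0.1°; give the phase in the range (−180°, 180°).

-5.9°

At s = jω = j116:
quadratic: (j116)² + 210·j116 + 250000 = 236544 + j24360 → |·| ≈ 2.378e+05, ∠ ≈ 5.88°
∠T = 0.00° − 5.88° = -5.88°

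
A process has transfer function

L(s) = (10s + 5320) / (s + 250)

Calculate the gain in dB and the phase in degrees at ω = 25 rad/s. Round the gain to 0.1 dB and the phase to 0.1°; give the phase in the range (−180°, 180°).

Substitute s = j25:
Numerator: 10(j25) + 5320 = 5320 + j250
Denominator: (j25) + 250 = 250 + j25
|N| = √(5320² + 250²) ≈ 5325.9, ∠N ≈ 2.69°
|D| = √(250² + 25²) ≈ 251.25, ∠D ≈ 5.71°
|L| = 5325.9 / 251.25 ≈ 21.198
Gain = 20 log₁₀(21.198) ≈ 26.53 dB
∠L = 2.69° − 5.71° = -3.02°

26.5 dB, -3.0°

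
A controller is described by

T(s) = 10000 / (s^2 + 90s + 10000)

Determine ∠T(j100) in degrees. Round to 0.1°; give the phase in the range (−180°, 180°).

-90.0°

At s = jω = j100:
quadratic: (j100)² + 90·j100 + 10000 = 0 + j9000 → |·| ≈ 9000, ∠ ≈ 90.00°
∠T = 0.00° − 90.00° = -90.00°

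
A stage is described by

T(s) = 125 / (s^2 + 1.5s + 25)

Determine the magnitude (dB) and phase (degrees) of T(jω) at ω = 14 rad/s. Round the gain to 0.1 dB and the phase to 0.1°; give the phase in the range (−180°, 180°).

At s = jω = j14:
quadratic: (j14)² + 1.5·j14 + 25 = -171 + j21 → |·| ≈ 172.28, ∠ ≈ 173.00°
|T| = 125 / 172.28 ≈ 0.72556
Gain = 20 log₁₀(0.72556) ≈ -2.79 dB
∠T = 0.00° − 173.00° = -173.00°

-2.8 dB, -173.0°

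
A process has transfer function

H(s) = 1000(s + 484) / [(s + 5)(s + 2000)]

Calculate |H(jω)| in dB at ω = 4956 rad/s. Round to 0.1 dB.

-14.5 dB

At s = jω = j4956:
zero (s+484): 484 + j4956 → |·| = √(484²+4956²) = √24796192 ≈ 4979.6, ∠ = arctan(4956/484) ≈ 84.42°
pole (s+5): 5 + j4956 → |·| = √(5²+4956²) = √24561961 ≈ 4956, ∠ = arctan(4956/5) ≈ 89.94°
pole (s+2000): 2000 + j4956 → |·| = √(2000²+4956²) = √28561936 ≈ 5344.3, ∠ = arctan(4956/2000) ≈ 68.02°
|H| = 1000 · 4979.6 / 2.6486e+07 ≈ 0.18801
Gain = 20 log₁₀(0.18801) ≈ -14.52 dB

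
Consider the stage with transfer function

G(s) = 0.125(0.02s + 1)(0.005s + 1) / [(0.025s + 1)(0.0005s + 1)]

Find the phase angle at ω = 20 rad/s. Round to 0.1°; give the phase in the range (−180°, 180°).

0.4°

At ω = 20 rad/s:
zero (1 + j20·0.02) = 1 + j0.4 → |·| ≈ 1.077, ∠ ≈ 21.80°
zero (1 + j20·0.005) = 1 + j0.1 → |·| ≈ 1.005, ∠ ≈ 5.71°
pole (1 + j20·0.025) = 1 + j0.5 → |·| ≈ 1.118, ∠ ≈ 26.57°
pole (1 + j20·0.0005) = 1 + j0.01 → |·| ≈ 1, ∠ ≈ 0.57°
∠G = (21.80° + 5.71°) − (26.57° + 0.57°) = 0.37°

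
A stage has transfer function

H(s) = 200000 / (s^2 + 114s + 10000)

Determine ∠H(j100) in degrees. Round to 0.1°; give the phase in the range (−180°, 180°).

At s = jω = j100:
quadratic: (j100)² + 114·j100 + 10000 = 0 + j11400 → |·| ≈ 11400, ∠ ≈ 90.00°
∠H = 0.00° − 90.00° = -90.00°

-90.0°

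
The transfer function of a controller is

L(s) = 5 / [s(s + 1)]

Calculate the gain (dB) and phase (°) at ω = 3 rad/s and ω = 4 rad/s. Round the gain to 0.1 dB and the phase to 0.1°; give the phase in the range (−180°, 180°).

ω = 3: -5.6 dB, -161.6°; ω = 4: -10.4 dB, -166.0°

At s = jω = j3:
pole (s+1): 1 + j3 → |·| = √(1²+3²) = √10 ≈ 3.1623, ∠ = arctan(3/1) ≈ 71.57°
pole at origin: |s| = 3, ∠ = 90.00° (in denominator)
|L| = 5 / 9.4869 ≈ 0.52704
Gain = 20 log₁₀(0.52704) ≈ -5.56 dB
∠L = 0.00° − 161.57° = -161.57°

At s = jω = j4:
pole (s+1): 1 + j4 → |·| = √(1²+4²) = √17 ≈ 4.1231, ∠ = arctan(4/1) ≈ 75.96°
pole at origin: |s| = 4, ∠ = 90.00° (in denominator)
|L| = 5 / 16.492 ≈ 0.30318
Gain = 20 log₁₀(0.30318) ≈ -10.37 dB
∠L = 0.00° − 165.96° = -165.96°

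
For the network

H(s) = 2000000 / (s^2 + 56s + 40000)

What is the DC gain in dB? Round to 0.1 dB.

H(0) = 2000000 / 40000 = 50
20 log₁₀(50) ≈ 33.98 dB

34.0 dB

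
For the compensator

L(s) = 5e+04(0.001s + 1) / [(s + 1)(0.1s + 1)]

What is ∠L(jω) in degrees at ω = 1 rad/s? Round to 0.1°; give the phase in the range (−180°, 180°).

At ω = 1 rad/s:
zero (1 + j1·0.001) = 1 + j0.001 → |·| ≈ 1, ∠ ≈ 0.06°
pole (1 + j1·1) = 1 + j1 → |·| ≈ 1.4142, ∠ ≈ 45.00°
pole (1 + j1·0.1) = 1 + j0.1 → |·| ≈ 1.005, ∠ ≈ 5.71°
∠L = (0.06°) − (45.00° + 5.71°) = -50.65°

-50.7°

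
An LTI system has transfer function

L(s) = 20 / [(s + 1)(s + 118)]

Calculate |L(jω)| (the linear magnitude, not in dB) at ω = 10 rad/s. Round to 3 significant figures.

At s = jω = j10:
pole (s+1): 1 + j10 → |·| = √(1²+10²) = √101 ≈ 10.05, ∠ = arctan(10/1) ≈ 84.29°
pole (s+118): 118 + j10 → |·| = √(118²+10²) = √14024 ≈ 118.42, ∠ = arctan(10/118) ≈ 4.84°
|L| = 20 / 1190.1 ≈ 0.016805

0.0168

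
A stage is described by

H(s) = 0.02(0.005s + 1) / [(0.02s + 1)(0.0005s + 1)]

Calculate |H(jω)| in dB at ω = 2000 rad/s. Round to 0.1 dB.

-49.0 dB

At ω = 2000 rad/s:
zero (1 + j2000·0.005) = 1 + j10 → |·| ≈ 10.05, ∠ ≈ 84.29°
pole (1 + j2000·0.02) = 1 + j40 → |·| ≈ 40.012, ∠ ≈ 88.57°
pole (1 + j2000·0.0005) = 1 + j1 → |·| ≈ 1.4142, ∠ ≈ 45.00°
|H| = 0.02 · 10.05 / (40.012 · 1.4142) ≈ 0.0035522
Gain = 20 log₁₀(0.0035522) ≈ -48.99 dB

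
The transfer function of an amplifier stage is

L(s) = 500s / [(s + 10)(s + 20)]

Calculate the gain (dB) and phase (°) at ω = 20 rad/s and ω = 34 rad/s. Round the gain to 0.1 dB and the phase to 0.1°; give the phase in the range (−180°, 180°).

ω = 20: 24.0 dB, -18.4°; ω = 34: 21.7 dB, -43.1°

At s = jω = j20:
zero at origin: s = j20 → |·| = 20, ∠ = 90.00°
pole (s+10): 10 + j20 → |·| = √(10²+20²) = √500 ≈ 22.361, ∠ = arctan(20/10) ≈ 63.43°
pole (s+20): 20 + j20 → |·| = √(20²+20²) = √800 ≈ 28.284, ∠ = arctan(20/20) ≈ 45.00°
|L| = 500 · 20 / 632.46 ≈ 15.811
Gain = 20 log₁₀(15.811) ≈ 23.98 dB
∠L = 90.00° − 108.43° = -18.43°

At s = jω = j34:
zero at origin: s = j34 → |·| = 34, ∠ = 90.00°
pole (s+10): 10 + j34 → |·| = √(10²+34²) = √1256 ≈ 35.44, ∠ = arctan(34/10) ≈ 73.61°
pole (s+20): 20 + j34 → |·| = √(20²+34²) = √1556 ≈ 39.446, ∠ = arctan(34/20) ≈ 59.53°
|L| = 500 · 34 / 1398 ≈ 12.16
Gain = 20 log₁₀(12.16) ≈ 21.70 dB
∠L = 90.00° − 133.14° = -43.14°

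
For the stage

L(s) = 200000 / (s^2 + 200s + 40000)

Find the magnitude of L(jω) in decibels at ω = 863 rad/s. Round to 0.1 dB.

At s = jω = j863:
quadratic: (j863)² + 200·j863 + 40000 = -704769 + j172600 → |·| ≈ 7.256e+05, ∠ ≈ 166.24°
|L| = 200000 / 7.256e+05 ≈ 0.27563
Gain = 20 log₁₀(0.27563) ≈ -11.19 dB

-11.2 dB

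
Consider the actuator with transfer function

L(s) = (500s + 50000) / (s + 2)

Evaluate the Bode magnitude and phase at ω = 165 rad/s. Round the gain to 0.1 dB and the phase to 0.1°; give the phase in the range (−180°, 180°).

55.3 dB, -30.5°

Substitute s = j165:
Numerator: 500(j165) + 50000 = 50000 + j82500
Denominator: (j165) + 2 = 2 + j165
|N| = √(50000² + 82500²) ≈ 96469, ∠N ≈ 58.78°
|D| = √(2² + 165²) ≈ 165.01, ∠D ≈ 89.31°
|L| = 96469 / 165.01 ≈ 584.63
Gain = 20 log₁₀(584.63) ≈ 55.34 dB
∠L = 58.78° − 89.31° = -30.53°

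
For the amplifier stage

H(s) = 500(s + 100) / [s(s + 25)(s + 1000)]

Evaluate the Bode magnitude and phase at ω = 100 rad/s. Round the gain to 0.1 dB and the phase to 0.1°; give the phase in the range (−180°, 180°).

-43.3 dB, -126.7°

At s = jω = j100:
zero (s+100): 100 + j100 → |·| = √(100²+100²) = √20000 ≈ 141.42, ∠ = arctan(100/100) ≈ 45.00°
pole (s+25): 25 + j100 → |·| = √(25²+100²) = √10625 ≈ 103.08, ∠ = arctan(100/25) ≈ 75.96°
pole (s+1000): 1000 + j100 → |·| = √(1000²+100²) = √1010000 ≈ 1005, ∠ = arctan(100/1000) ≈ 5.71°
pole at origin: |s| = 100, ∠ = 90.00° (in denominator)
|H| = 500 · 141.42 / 1.036e+07 ≈ 0.0068253
Gain = 20 log₁₀(0.0068253) ≈ -43.32 dB
∠H = 45.00° − 171.67° = -126.67°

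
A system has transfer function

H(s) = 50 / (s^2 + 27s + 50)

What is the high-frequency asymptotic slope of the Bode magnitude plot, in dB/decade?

-40 dB/decade

Each pole contributes −20 dB/decade at high frequency; each zero contributes +20 dB/decade.
Net: 0 zero(s) − 2 pole(s) → -40 dB/decade.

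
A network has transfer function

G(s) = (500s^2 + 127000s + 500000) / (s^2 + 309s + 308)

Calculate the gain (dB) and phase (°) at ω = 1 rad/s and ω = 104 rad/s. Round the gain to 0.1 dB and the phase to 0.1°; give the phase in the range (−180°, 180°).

Substitute s = j1:
Numerator: 500(j1)^2 + 127000(j1) + 500000 = 499500 + j127000
Denominator: (j1)^2 + 309(j1) + 308 = 307 + j309
|N| = √(499500² + 127000²) ≈ 5.1539e+05, ∠N ≈ 14.27°
|D| = √(307² + 309²) ≈ 435.58, ∠D ≈ 45.19°
|G| = 5.1539e+05 / 435.58 ≈ 1183.2
Gain = 20 log₁₀(1183.2) ≈ 61.46 dB
∠G = 14.27° − 45.19° = -30.92°

Substitute s = j104:
Numerator: 500(j104)^2 + 127000(j104) + 500000 = -4908000 + j13208000
Denominator: (j104)^2 + 309(j104) + 308 = -10508 + j32136
|N| = √(4908000² + 13208000²) ≈ 1.409e+07, ∠N ≈ 110.38°
|D| = √(10508² + 32136²) ≈ 33810, ∠D ≈ 108.11°
|G| = 1.409e+07 / 33810 ≈ 416.74
Gain = 20 log₁₀(416.74) ≈ 52.40 dB
∠G = 110.38° − 108.11° = 2.27°

ω = 1: 61.5 dB, -30.9°; ω = 104: 52.4 dB, 2.3°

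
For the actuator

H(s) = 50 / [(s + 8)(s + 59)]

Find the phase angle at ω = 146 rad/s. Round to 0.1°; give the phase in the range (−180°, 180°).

At s = jω = j146:
pole (s+8): 8 + j146 → |·| = √(8²+146²) = √21380 ≈ 146.22, ∠ = arctan(146/8) ≈ 86.86°
pole (s+59): 59 + j146 → |·| = √(59²+146²) = √24797 ≈ 157.47, ∠ = arctan(146/59) ≈ 68.00°
∠H = 0.00° − 154.86° = -154.86°

-154.9°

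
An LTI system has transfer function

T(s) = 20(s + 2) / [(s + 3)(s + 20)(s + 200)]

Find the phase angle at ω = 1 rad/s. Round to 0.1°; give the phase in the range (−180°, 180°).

5.0°

At s = jω = j1:
zero (s+2): 2 + j1 → |·| = √(2²+1²) = √5 ≈ 2.2361, ∠ = arctan(1/2) ≈ 26.57°
pole (s+3): 3 + j1 → |·| = √(3²+1²) = √10 ≈ 3.1623, ∠ = arctan(1/3) ≈ 18.43°
pole (s+20): 20 + j1 → |·| = √(20²+1²) = √401 ≈ 20.025, ∠ = arctan(1/20) ≈ 2.86°
pole (s+200): 200 + j1 → |·| = √(200²+1²) = √40001 ≈ 200, ∠ = arctan(1/200) ≈ 0.29°
∠T = 26.57° − 21.58° = 4.99°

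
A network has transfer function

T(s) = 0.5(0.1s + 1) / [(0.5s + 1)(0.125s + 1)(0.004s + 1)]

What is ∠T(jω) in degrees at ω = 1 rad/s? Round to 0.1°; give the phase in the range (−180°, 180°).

At ω = 1 rad/s:
zero (1 + j1·0.1) = 1 + j0.1 → |·| ≈ 1.005, ∠ ≈ 5.71°
pole (1 + j1·0.5) = 1 + j0.5 → |·| ≈ 1.118, ∠ ≈ 26.57°
pole (1 + j1·0.125) = 1 + j0.125 → |·| ≈ 1.0078, ∠ ≈ 7.13°
pole (1 + j1·0.004) = 1 + j0.004 → |·| ≈ 1, ∠ ≈ 0.23°
∠T = (5.71°) − (26.57° + 7.13° + 0.23°) = -28.22°

-28.2°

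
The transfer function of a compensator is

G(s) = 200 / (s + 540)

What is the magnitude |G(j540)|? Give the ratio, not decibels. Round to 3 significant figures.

At s = jω = j540:
pole (s+540): 540 + j540 → |·| = √(540²+540²) = √583200 ≈ 763.68, ∠ = arctan(540/540) ≈ 45.00°
|G| = 200 / 763.68 ≈ 0.26189

0.262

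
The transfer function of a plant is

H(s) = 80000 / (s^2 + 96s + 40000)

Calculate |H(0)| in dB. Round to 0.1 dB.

H(0) = 80000 / 40000 = 2
20 log₁₀(2) ≈ 6.02 dB

6.0 dB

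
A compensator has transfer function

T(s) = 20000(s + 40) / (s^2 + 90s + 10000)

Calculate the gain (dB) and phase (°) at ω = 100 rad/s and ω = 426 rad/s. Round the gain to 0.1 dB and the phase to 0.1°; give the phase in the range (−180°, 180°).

ω = 100: 47.6 dB, -21.8°; ω = 426: 33.8 dB, -82.8°

At s = jω = j100:
zero (s+40): 40 + j100 → |·| = √(40²+100²) = √11600 ≈ 107.7, ∠ = arctan(100/40) ≈ 68.20°
quadratic: (j100)² + 90·j100 + 10000 = 0 + j9000 → |·| ≈ 9000, ∠ ≈ 90.00°
|T| = 20000 · 107.7 / 9000 ≈ 239.33
Gain = 20 log₁₀(239.33) ≈ 47.58 dB
∠T = 68.20° − 90.00° = -21.80°

At s = jω = j426:
zero (s+40): 40 + j426 → |·| = √(40²+426²) = √183076 ≈ 427.87, ∠ = arctan(426/40) ≈ 84.64°
quadratic: (j426)² + 90·j426 + 10000 = -171476 + j38340 → |·| ≈ 1.7571e+05, ∠ ≈ 167.40°
|T| = 20000 · 427.87 / 1.7571e+05 ≈ 48.702
Gain = 20 log₁₀(48.702) ≈ 33.75 dB
∠T = 84.64° − 167.40° = -82.76°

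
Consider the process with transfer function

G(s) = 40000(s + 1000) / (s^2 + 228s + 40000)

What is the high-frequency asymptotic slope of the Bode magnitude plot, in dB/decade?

-20 dB/decade

Each pole contributes −20 dB/decade at high frequency; each zero contributes +20 dB/decade.
Net: 1 zero(s) − 2 pole(s) → -20 dB/decade.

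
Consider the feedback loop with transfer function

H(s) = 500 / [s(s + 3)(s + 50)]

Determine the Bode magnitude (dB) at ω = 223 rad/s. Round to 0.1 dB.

-87.1 dB

At s = jω = j223:
pole (s+3): 3 + j223 → |·| = √(3²+223²) = √49738 ≈ 223.02, ∠ = arctan(223/3) ≈ 89.23°
pole (s+50): 50 + j223 → |·| = √(50²+223²) = √52229 ≈ 228.54, ∠ = arctan(223/50) ≈ 77.36°
pole at origin: |s| = 223, ∠ = 90.00° (in denominator)
|H| = 500 / 1.1366e+07 ≈ 4.3991e-05
Gain = 20 log₁₀(4.3991e-05) ≈ -87.13 dB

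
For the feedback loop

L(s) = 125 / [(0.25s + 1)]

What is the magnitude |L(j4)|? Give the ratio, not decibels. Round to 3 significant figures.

88.4

At ω = 4 rad/s:
pole (1 + j4·0.25) = 1 + j1 → |·| ≈ 1.4142, ∠ ≈ 45.00°
|L| = 125 · 1 / (1.4142) ≈ 88.389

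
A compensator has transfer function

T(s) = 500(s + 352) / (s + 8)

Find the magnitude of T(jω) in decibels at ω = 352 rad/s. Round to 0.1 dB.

57.0 dB

At s = jω = j352:
zero (s+352): 352 + j352 → |·| = √(352²+352²) = √247808 ≈ 497.8, ∠ = arctan(352/352) ≈ 45.00°
pole (s+8): 8 + j352 → |·| = √(8²+352²) = √123968 ≈ 352.09, ∠ = arctan(352/8) ≈ 88.70°
|T| = 500 · 497.8 / 352.09 ≈ 706.92
Gain = 20 log₁₀(706.92) ≈ 56.99 dB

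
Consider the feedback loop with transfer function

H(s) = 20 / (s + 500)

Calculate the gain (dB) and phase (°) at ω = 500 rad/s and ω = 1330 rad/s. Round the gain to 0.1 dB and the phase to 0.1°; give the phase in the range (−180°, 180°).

At s = jω = j500:
pole (s+500): 500 + j500 → |·| = √(500²+500²) = √500000 ≈ 707.11, ∠ = arctan(500/500) ≈ 45.00°
|H| = 20 / 707.11 ≈ 0.028284
Gain = 20 log₁₀(0.028284) ≈ -30.97 dB
∠H = 0.00° − 45.00° = -45.00°

At s = jω = j1330:
pole (s+500): 500 + j1330 → |·| = √(500²+1330²) = √2018900 ≈ 1420.9, ∠ = arctan(1330/500) ≈ 69.40°
|H| = 20 / 1420.9 ≈ 0.014076
Gain = 20 log₁₀(0.014076) ≈ -37.03 dB
∠H = 0.00° − 69.40° = -69.40°

ω = 500: -31.0 dB, -45.0°; ω = 1330: -37.0 dB, -69.4°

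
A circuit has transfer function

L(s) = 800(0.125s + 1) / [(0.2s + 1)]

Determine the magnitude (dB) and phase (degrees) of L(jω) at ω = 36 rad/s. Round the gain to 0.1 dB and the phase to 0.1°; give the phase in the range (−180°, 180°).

At ω = 36 rad/s:
zero (1 + j36·0.125) = 1 + j4.5 → |·| ≈ 4.6098, ∠ ≈ 77.47°
pole (1 + j36·0.2) = 1 + j7.2 → |·| ≈ 7.2691, ∠ ≈ 82.09°
|L| = 800 · 4.6098 / (7.2691) ≈ 507.33
Gain = 20 log₁₀(507.33) ≈ 54.11 dB
∠L = (77.47°) − (82.09°) = -4.62°

54.1 dB, -4.6°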